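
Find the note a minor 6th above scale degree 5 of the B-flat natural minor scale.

Scale degree 5 of Bb natural minor is F.
A minor sixth (8 semitones) above F lands on the letter D, giving Db.

Db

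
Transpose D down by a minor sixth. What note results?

D down a major sixth is F, so the target letter is F.
From D, a minor sixth is 8 semitones down: F#.

F#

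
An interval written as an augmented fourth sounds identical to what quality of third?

An augmented fourth spans 6 semitones.
A third spanning 6 semitones is doubly augmented (the major third is 4).

doubly augmented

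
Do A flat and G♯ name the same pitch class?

Yes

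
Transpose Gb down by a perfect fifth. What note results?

Cb

G down a perfect fifth is C, so the target letter is C.
From Gb, a perfect fifth is 7 semitones down: Cb.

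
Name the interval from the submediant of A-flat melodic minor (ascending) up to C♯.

augmented fifth

The submediant of Ab melodic minor (ascending) is F.
F up to C#: letters F→C make it a fifth; 8 semitones makes it augmented.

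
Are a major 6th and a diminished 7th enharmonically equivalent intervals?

A major sixth spans 9 semitones; a diminished seventh spans 9.
They are enharmonically equivalent.

Yes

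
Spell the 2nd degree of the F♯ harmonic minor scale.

G#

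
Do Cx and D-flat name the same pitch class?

C## is pitch class 2; Db is pitch class 1.
The pitch classes differ (2 vs. 1), so they are not enharmonic equivalents.

No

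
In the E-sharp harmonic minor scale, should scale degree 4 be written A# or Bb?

Each scale degree takes a distinct letter name. Degree 4 of a scale on E must use the letter A.
A# and Bb are enharmonically the same pitch, but only A# uses the letter A, so it is the correct spelling here.

A#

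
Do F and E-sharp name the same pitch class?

F is pitch class 5; E# is pitch class 5.
All spellings map to pitch class 5, so they are enharmonically equivalent.

Yes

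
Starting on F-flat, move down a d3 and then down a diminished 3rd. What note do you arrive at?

B#

A diminished third down from Fb is D (letter D, 2 semitones down).
A diminished third down from D is B# (letter B, 2 semitones down).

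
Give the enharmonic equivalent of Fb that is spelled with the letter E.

E

Plain E sits at the same pitch as Fb, so on the letter E the same pitch needs a natural: E.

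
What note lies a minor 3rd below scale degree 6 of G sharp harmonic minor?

Scale degree 6 of G# harmonic minor is E.
A minor third (3 semitones) below E lands on the letter C, giving C#.

C#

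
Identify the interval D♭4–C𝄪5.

Counting letters D–E–F–G–A–B–C gives a seventh.
Db→C## = 13 semitones, 2 wider than the major seventh (11), so doubly augmented.

doubly augmented seventh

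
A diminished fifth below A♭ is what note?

D

A down a perfect fifth is D, so the target letter is D.
From Ab, a diminished fifth is 6 semitones down: D.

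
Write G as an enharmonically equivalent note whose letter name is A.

Abb

G is pitch class 7. The letter A alone is pitch class 9.
To reach pitch class 7 from A requires an offset of -2 semitones, i.e. double flat: Abb.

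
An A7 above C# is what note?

B##

A seventh above C lands on the letter B.
An augmented seventh spans 12 semitones, so C# moves to pitch class 1. On the letter B that is B##.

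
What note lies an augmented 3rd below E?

A third below E lands on the letter C.
An augmented third spans 5 semitones, so E moves to pitch class 11. On the letter C that is Cb.

Cb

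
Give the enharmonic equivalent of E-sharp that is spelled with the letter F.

Plain F sits at the same pitch as E#, so on the letter F the same pitch needs a natural: F.

F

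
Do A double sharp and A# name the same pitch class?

Two spellings are enharmonically equivalent only if they share a pitch class.
Here A## → 11, A# → 10; 10 ≠ 11, so they are not.

No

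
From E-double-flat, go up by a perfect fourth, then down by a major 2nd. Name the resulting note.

Gbb

A perfect fourth up from Ebb is Abb (letter A, 5 semitones up).
A major second down from Abb is Gbb (letter G, 2 semitones down).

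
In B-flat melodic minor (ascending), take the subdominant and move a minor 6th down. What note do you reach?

G

The subdominant of Bb melodic minor (ascending) is Eb.
A minor sixth (8 semitones) below Eb lands on the letter G, giving G.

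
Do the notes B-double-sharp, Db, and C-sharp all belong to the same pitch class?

Yes

B## = pitch class 1 and Db = pitch class 1 and C# = pitch class 1 — the same pitch class, so they are enharmonic equivalents.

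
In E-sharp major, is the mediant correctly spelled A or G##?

G##

Each scale degree takes a distinct letter name. Degree 3 of a scale on E must use the letter G.
G## and A are enharmonically the same pitch, but only G## uses the letter G, so it is the correct spelling here.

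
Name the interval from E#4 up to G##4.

major third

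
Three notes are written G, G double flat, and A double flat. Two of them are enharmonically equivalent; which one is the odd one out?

In 12-tone equal temperament, enharmonic equivalents share a pitch class. G is pitch class 7; Gbb is pitch class 5; Abb is pitch class 7.
G and Abb share pitch class 7, while Gbb is pitch class 5.

Gbb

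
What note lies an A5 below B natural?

A fifth below B lands on the letter E.
An augmented fifth spans 8 semitones, so B moves to pitch class 3. On the letter E that is Eb.

Eb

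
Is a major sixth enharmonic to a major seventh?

A major sixth spans 9 semitones; a major seventh spans 11.
The spans differ, so they are not enharmonic equivalents.

No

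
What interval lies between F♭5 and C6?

Counting letters F–G–A–B–C gives a fifth.
Fb→C = 8 semitones, 1 wider than the perfect fifth (7), so augmented.

augmented fifth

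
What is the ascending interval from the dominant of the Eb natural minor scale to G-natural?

major sixth

The dominant of Eb natural minor is Bb.
Bb up to G: letters B→G make it a sixth; 9 semitones makes it major.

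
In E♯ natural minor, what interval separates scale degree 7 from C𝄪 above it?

Scale degree 7 of E# natural minor is D#.
D# up to C##: letters D→C make it a seventh; 11 semitones makes it major.

major seventh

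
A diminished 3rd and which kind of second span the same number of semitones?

A diminished third spans 2 semitones.
A second spanning 2 semitones is major (the major second is 2).

major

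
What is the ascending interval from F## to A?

diminished third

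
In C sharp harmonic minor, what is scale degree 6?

Degree 6 takes the letter 5 steps above C, which is A.
In harmonic minor, degree 6 sits 8 semitones above the tonic. C# + 8 semitones is pitch class 9, spelled on A as A.

A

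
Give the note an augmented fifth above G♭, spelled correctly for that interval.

D

G up a perfect fifth is D, so the target letter is D.
From Gb, an augmented fifth is 8 semitones up: D.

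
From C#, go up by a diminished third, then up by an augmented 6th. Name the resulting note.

C#

A diminished third up from C# is Eb (letter E, 2 semitones up).
An augmented sixth up from Eb is C# (letter C, 10 semitones up).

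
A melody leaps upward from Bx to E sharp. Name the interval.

The letter names run B→E, a span of 3 letter steps, so the interval is some kind of fourth.
B## to E# is 4 semitones. A perfect fourth is 5, so 4 makes it diminished.

diminished fourth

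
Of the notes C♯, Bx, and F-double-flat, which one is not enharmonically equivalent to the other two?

Fbb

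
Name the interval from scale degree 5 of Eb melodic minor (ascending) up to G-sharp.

augmented sixth

Scale degree 5 of Eb melodic minor (ascending) is Bb.
Bb up to G#: letters B→G make it a sixth; 10 semitones makes it augmented.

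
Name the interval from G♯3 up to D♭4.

doubly diminished fifth

The letter names run G→D, a span of 4 letter steps, so the interval is some kind of fifth.
G# to Db is 5 semitones. A perfect fifth is 7, so 5 makes it doubly diminished.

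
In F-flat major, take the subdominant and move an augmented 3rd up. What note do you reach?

The subdominant of Fb major is Bbb.
An augmented third (5 semitones) above Bbb lands on the letter D, giving D.

D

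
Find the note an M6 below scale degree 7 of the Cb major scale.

Db

Scale degree 7 of Cb major is Bb.
A major sixth (9 semitones) below Bb lands on the letter D, giving Db.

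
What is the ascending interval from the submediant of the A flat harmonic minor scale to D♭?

major sixth

The submediant of Ab harmonic minor is Fb.
Fb up to Db: letters F→D make it a sixth; 9 semitones makes it major.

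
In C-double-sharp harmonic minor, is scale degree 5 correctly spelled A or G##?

Each scale degree takes a distinct letter name. Degree 5 of a scale on C must use the letter G.
G## and A are enharmonically the same pitch, but only G## uses the letter G, so it is the correct spelling here.

G##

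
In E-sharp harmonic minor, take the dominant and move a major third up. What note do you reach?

The dominant of E# harmonic minor is B#.
A major third (4 semitones) above B# lands on the letter D, giving D##.

D##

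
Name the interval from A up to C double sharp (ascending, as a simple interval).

Counting letters A–B–C gives a third.
A→C## = 5 semitones, 1 wider than the major third (4), so augmented.

augmented third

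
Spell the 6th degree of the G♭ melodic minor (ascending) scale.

Eb

The Gb melodic minor (ascending) scale runs Gb Ab Bbb Cb Db Eb F.
Degree 6 is Eb.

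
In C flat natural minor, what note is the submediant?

Degree 6 takes the letter 5 steps above C, which is A.
In natural minor, degree 6 sits 8 semitones above the tonic. Cb + 8 semitones is pitch class 7, spelled on A as Abb.

Abb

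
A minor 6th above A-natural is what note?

A sixth above A lands on the letter F.
A minor sixth spans 8 semitones, so A moves to pitch class 5. On the letter F that is F.

F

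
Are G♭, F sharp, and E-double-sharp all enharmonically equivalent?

Yes

Gb is pitch class 6; F# is pitch class 6; E## is pitch class 6.
All spellings map to pitch class 6, so they are enharmonically equivalent.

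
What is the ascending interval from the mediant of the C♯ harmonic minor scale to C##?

augmented sixth

The mediant of C# harmonic minor is E.
E up to C##: letters E→C make it a sixth; 10 semitones makes it augmented.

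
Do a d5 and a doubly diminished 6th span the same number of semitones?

A diminished fifth spans 6 semitones; a doubly diminished sixth spans 6.
They are enharmonically equivalent.

Yes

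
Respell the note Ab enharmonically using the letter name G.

Ab is pitch class 8. The letter G alone is pitch class 7.
To reach pitch class 8 from G requires an offset of +1 semitone, i.e. sharp: G#.

G#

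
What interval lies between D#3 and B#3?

major sixth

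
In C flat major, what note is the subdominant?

Fb

The Cb major scale runs Cb Db Eb Fb Gb Ab Bb.
Degree 4 is Fb.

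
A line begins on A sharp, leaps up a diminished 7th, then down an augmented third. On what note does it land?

A diminished seventh up from A# is G (letter G, 9 semitones up).
An augmented third down from G is Ebb (letter E, 5 semitones down).

Ebb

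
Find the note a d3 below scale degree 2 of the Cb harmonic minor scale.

B

Scale degree 2 of Cb harmonic minor is Db.
A diminished third (2 semitones) below Db lands on the letter B, giving B.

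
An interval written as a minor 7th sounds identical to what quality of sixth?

augmented

A minor seventh spans 10 semitones.
A sixth spanning 10 semitones is augmented (the major sixth is 9).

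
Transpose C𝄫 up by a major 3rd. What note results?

Ebb

C up a major third is E, so the target letter is E.
From Cbb, a major third is 4 semitones up: Ebb.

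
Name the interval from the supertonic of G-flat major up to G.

major seventh

The supertonic of Gb major is Ab.
Ab up to G: letters A→G make it a seventh; 11 semitones makes it major.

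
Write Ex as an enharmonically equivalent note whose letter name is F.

Plain F sits 1 semitone below E##, so on the letter F the same pitch needs a sharp: F#.

F#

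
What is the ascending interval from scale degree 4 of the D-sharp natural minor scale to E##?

Scale degree 4 of D# natural minor is G#.
G# up to E##: letters G→E make it a sixth; 10 semitones makes it augmented.

augmented sixth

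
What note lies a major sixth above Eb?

E up a major sixth is C#, so the target letter is C.
From Eb, a major sixth is 9 semitones up: C.

C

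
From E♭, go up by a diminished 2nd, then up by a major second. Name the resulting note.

Gbb

A diminished second up from Eb is Fbb (letter F, 0 semitones up).
A major second up from Fbb is Gbb (letter G, 2 semitones up).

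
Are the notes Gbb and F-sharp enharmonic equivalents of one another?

Gbb is pitch class 5; F# is pitch class 6.
The pitch classes differ (5 vs. 6), so they are not enharmonic equivalents.

No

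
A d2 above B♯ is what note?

A second above B lands on the letter C.
A diminished second spans 0 semitones, so B# moves to pitch class 0. On the letter C that is C.

C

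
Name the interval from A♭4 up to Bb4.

major second

The letter names run A→B, a span of 1 letter step, so the interval is some kind of second.
Ab to Bb is 2 semitones. A major second is 2, so 2 makes it major.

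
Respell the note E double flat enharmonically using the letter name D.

D

Ebb is pitch class 2. The letter D alone is pitch class 2.
Pitch class 2 on D needs no accidental: D.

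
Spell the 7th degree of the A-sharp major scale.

The A# major scale runs A# B# C## D# E# F## G##.
Degree 7 is G##.

G##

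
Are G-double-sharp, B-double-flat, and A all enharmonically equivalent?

G## = pitch class 9 and Bbb = pitch class 9 and A = pitch class 9 — the same pitch class, so they are enharmonic equivalents.

Yes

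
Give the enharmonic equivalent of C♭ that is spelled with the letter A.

Cb is pitch class 11. The letter A alone is pitch class 9.
To reach pitch class 11 from A requires an offset of +2 semitones, i.e. double sharp: A##.

A##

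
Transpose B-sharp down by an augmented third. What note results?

G

A third below B lands on the letter G.
An augmented third spans 5 semitones, so B# moves to pitch class 7. On the letter G that is G.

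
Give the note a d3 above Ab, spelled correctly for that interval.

Cbb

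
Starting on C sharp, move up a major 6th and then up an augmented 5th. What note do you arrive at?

A major sixth up from C# is A# (letter A, 9 semitones up).
An augmented fifth up from A# is E## (letter E, 8 semitones up).

E##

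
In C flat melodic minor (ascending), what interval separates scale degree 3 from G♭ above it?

major third

Scale degree 3 of Cb melodic minor (ascending) is Ebb.
Ebb up to Gb: letters E→G make it a third; 4 semitones makes it major.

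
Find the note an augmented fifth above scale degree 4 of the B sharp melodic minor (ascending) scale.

B##

Scale degree 4 of B# melodic minor (ascending) is E#.
An augmented fifth (8 semitones) above E# lands on the letter B, giving B##.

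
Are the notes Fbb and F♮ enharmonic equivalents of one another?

Two spellings are enharmonically equivalent only if they share a pitch class.
Here Fbb → 3, F → 5; 3 ≠ 5, so they are not.

No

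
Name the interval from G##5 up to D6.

Counting letters G–A–B–C–D gives a fifth.
G##→D = 5 semitones, 2 narrower than the perfect fifth (7), so doubly diminished.

doubly diminished fifth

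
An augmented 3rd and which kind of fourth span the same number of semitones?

An augmented third spans 5 semitones.
A fourth spanning 5 semitones is perfect (the perfect fourth is 5).

perfect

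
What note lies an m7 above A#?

G#

A seventh above A lands on the letter G.
A minor seventh spans 10 semitones, so A# moves to pitch class 8. On the letter G that is G#.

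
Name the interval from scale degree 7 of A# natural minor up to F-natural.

Scale degree 7 of A# natural minor is G#.
G# up to F: letters G→F make it a seventh; 9 semitones makes it diminished.

diminished seventh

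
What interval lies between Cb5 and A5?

augmented sixth

The letter names run C→A, a span of 5 letter steps, so the interval is some kind of sixth.
Cb to A is 10 semitones. A major sixth is 9, so 10 makes it augmented.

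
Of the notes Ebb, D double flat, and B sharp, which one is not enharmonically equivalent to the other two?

In 12-tone equal temperament, enharmonic equivalents share a pitch class. Ebb is pitch class 2; Dbb is pitch class 0; B# is pitch class 0.
Dbb and B# share pitch class 0, while Ebb is pitch class 2.

Ebb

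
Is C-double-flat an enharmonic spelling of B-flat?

Cbb is pitch class 10; Bb is pitch class 10.
All spellings map to pitch class 10, so they are enharmonically equivalent.

Yes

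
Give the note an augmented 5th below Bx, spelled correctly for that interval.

E#

A fifth below B lands on the letter E.
An augmented fifth spans 8 semitones, so B## moves to pitch class 5. On the letter E that is E#.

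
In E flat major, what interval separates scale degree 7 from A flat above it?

Scale degree 7 of Eb major is D.
D up to Ab: letters D→A make it a fifth; 6 semitones makes it diminished.

diminished fifth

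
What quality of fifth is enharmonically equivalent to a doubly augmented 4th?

perfect

A doubly augmented fourth spans 7 semitones.
A fifth spanning 7 semitones is perfect (the perfect fifth is 7).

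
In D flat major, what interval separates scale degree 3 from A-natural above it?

Scale degree 3 of Db major is F.
F up to A: letters F→A make it a third; 4 semitones makes it major.

major third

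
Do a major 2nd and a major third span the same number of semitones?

No

A major second spans 2 semitones; a major third spans 4.
The spans differ, so they are not enharmonic equivalents.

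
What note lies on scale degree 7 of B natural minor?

Degree 7 takes the letter 6 steps above B, which is A.
In natural minor, degree 7 sits 10 semitones above the tonic. B + 10 semitones is pitch class 9, spelled on A as A.

A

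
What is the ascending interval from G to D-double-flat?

doubly diminished fifth

Counting letters G–A–B–C–D gives a fifth.
G→Dbb = 5 semitones, 2 narrower than the perfect fifth (7), so doubly diminished.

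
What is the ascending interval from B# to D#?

minor third

Counting letters B–C–D gives a third.
B#→D# = 3 semitones, 1 narrower than the major third (4), so minor.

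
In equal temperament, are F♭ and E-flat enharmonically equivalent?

Two spellings are enharmonically equivalent only if they share a pitch class.
Here Fb → 4, Eb → 3; 3 ≠ 4, so they are not.

No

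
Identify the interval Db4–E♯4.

The letter names run D→E, a span of 1 letter step, so the interval is some kind of second.
Db to E# is 4 semitones. A major second is 2, so 4 makes it doubly augmented.

doubly augmented second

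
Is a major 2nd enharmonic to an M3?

No

A major second spans 2 semitones; a major third spans 4.
The spans differ, so they are not enharmonic equivalents.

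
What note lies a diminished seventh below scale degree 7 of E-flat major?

E#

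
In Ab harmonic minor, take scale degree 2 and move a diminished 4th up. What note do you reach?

Scale degree 2 of Ab harmonic minor is Bb.
A diminished fourth (4 semitones) above Bb lands on the letter E, giving Ebb.

Ebb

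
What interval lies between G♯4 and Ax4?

augmented second

The letter names run G→A, a span of 1 letter step, so the interval is some kind of second.
G# to A## is 3 semitones. A major second is 2, so 3 makes it augmented.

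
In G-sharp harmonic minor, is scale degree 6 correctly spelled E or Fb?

Each scale degree takes a distinct letter name. Degree 6 of a scale on G must use the letter E.
E and Fb are enharmonically the same pitch, but only E uses the letter E, so it is the correct spelling here.

E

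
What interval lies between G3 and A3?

major second

Counting letters G–A gives a second.
G→A = 2 semitones, exactly the major second.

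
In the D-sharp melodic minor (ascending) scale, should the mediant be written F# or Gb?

F#

Each scale degree takes a distinct letter name. Degree 3 of a scale on D must use the letter F.
F# and Gb are enharmonically the same pitch, but only F# uses the letter F, so it is the correct spelling here.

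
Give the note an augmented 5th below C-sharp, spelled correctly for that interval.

F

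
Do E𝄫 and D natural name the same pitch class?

Yes

Ebb = pitch class 2 and D = pitch class 2 — the same pitch class, so they are enharmonic equivalents.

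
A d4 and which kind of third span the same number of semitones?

A diminished fourth spans 4 semitones.
A third spanning 4 semitones is major (the major third is 4).

major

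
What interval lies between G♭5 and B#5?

doubly augmented third

Counting letters G–A–B gives a third.
Gb→B# = 6 semitones, 2 wider than the major third (4), so doubly augmented.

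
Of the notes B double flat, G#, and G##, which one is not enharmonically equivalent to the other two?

G#

In 12-tone equal temperament, enharmonic equivalents share a pitch class. Bbb is pitch class 9; G# is pitch class 8; G## is pitch class 9.
Bbb and G## share pitch class 9, while G# is pitch class 8.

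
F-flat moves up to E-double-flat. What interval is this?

minor seventh

Counting letters F–G–A–B–C–D–E gives a seventh.
Fb→Ebb = 10 semitones, 1 narrower than the major seventh (11), so minor.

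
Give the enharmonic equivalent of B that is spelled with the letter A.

A##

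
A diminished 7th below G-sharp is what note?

A##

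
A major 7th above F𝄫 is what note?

F up a major seventh is E, so the target letter is E.
From Fbb, a major seventh is 11 semitones up: Ebb.

Ebb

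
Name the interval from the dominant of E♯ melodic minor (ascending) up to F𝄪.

The dominant of E# melodic minor (ascending) is B#.
B# up to F##: letters B→F make it a fifth; 7 semitones makes it perfect.

perfect fifth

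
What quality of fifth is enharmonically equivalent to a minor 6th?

augmented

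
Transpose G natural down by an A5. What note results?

Cb

G down a perfect fifth is C, so the target letter is C.
From G, an augmented fifth is 8 semitones down: Cb.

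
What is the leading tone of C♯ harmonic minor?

Degree 7 takes the letter 6 steps above C, which is B.
In harmonic minor, degree 7 sits 11 semitones above the tonic. C# + 11 semitones is pitch class 0, spelled on B as B#.

B#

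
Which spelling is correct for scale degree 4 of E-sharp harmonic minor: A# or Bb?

A#

Each scale degree takes a distinct letter name. Degree 4 of a scale on E must use the letter A.
A# and Bb are enharmonically the same pitch, but only A# uses the letter A, so it is the correct spelling here.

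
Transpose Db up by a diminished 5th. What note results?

Abb

D up a perfect fifth is A, so the target letter is A.
From Db, a diminished fifth is 6 semitones up: Abb.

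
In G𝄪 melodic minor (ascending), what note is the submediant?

E##

Degree 6 takes the letter 5 steps above G, which is E.
In melodic minor (ascending), degree 6 sits 9 semitones above the tonic. G## + 9 semitones is pitch class 6, spelled on E as E##.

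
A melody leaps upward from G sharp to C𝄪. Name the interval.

augmented fourth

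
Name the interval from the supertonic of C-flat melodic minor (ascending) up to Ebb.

The supertonic of Cb melodic minor (ascending) is Db.
Db up to Ebb: letters D→E make it a second; 1 semitone makes it minor.

minor second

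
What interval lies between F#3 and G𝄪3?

Counting letters F–G gives a second.
F#→G## = 3 semitones, 1 wider than the major second (2), so augmented.

augmented second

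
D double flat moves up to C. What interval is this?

augmented seventh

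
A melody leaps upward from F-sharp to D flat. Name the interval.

diminished sixth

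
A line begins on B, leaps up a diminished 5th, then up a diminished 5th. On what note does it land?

Cb

A diminished fifth up from B is F (letter F, 6 semitones up).
A diminished fifth up from F is Cb (letter C, 6 semitones up).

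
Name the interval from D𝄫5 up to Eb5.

augmented second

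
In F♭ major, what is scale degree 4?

Degree 4 takes the letter 3 steps above F, which is B.
In major, degree 4 sits 5 semitones above the tonic. Fb + 5 semitones is pitch class 9, spelled on B as Bbb.

Bbb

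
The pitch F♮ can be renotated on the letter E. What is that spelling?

E#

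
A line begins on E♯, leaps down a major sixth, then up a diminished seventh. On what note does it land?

F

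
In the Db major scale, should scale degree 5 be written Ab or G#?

Each scale degree takes a distinct letter name. Degree 5 of a scale on D must use the letter A.
Ab and G# are enharmonically the same pitch, but only Ab uses the letter A, so it is the correct spelling here.

Ab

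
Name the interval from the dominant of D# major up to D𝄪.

augmented fourth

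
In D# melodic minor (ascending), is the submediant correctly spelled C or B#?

B#

Each scale degree takes a distinct letter name. Degree 6 of a scale on D must use the letter B.
B# and C are enharmonically the same pitch, but only B# uses the letter B, so it is the correct spelling here.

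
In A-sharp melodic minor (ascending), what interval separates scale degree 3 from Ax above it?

Scale degree 3 of A# melodic minor (ascending) is C#.
C# up to A##: letters C→A make it a sixth; 10 semitones makes it augmented.

augmented sixth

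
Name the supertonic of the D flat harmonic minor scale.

Eb

The Db harmonic minor scale runs Db Eb Fb Gb Ab Bbb C.
Degree 2 is Eb.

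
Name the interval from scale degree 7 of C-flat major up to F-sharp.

augmented fifth

Scale degree 7 of Cb major is Bb.
Bb up to F#: letters B→F make it a fifth; 8 semitones makes it augmented.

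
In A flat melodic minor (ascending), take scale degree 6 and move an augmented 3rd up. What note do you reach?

Scale degree 6 of Ab melodic minor (ascending) is F.
An augmented third (5 semitones) above F lands on the letter A, giving A#.

A#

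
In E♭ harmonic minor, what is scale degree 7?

D

Degree 7 takes the letter 6 steps above E, which is D.
In harmonic minor, degree 7 sits 11 semitones above the tonic. Eb + 11 semitones is pitch class 2, spelled on D as D.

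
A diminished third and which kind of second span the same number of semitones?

major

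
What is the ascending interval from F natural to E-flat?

The letter names run F→E, a span of 6 letter steps, so the interval is some kind of seventh.
F to Eb is 10 semitones. A major seventh is 11, so 10 makes it minor.

minor seventh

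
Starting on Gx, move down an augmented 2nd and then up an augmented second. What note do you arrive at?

An augmented second down from G## is F# (letter F, 3 semitones down).
An augmented second up from F# is G## (letter G, 3 semitones up).

G##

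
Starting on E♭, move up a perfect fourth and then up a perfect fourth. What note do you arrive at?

A perfect fourth up from Eb is Ab (letter A, 5 semitones up).
A perfect fourth up from Ab is Db (letter D, 5 semitones up).

Db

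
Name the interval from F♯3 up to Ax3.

augmented third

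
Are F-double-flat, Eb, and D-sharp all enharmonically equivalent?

Yes

Fbb is pitch class 3; Eb is pitch class 3; D# is pitch class 3.
All spellings map to pitch class 3, so they are enharmonically equivalent.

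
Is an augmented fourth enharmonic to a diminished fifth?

Yes

An augmented fourth spans 6 semitones; a diminished fifth spans 6.
They are enharmonically equivalent.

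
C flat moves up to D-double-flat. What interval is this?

minor second

Counting letters C–D gives a second.
Cb→Dbb = 1 semitone, 1 narrower than the major second (2), so minor.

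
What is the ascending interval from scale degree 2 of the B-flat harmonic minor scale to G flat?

Scale degree 2 of Bb harmonic minor is C.
C up to Gb: letters C→G make it a fifth; 6 semitones makes it diminished.

diminished fifth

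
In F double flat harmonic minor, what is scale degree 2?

Degree 2 takes the letter 1 step above F, which is G.
In harmonic minor, degree 2 sits 2 semitones above the tonic. Fbb + 2 semitones is pitch class 5, spelled on G as Gbb.

Gbb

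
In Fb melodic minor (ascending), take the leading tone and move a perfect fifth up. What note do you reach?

Bb

The leading tone of Fb melodic minor (ascending) is Eb.
A perfect fifth (7 semitones) above Eb lands on the letter B, giving Bb.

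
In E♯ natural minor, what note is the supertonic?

The E# natural minor scale runs E# F## G# A# B# C# D#.
Degree 2 is F##.

F##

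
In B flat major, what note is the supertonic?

C

Degree 2 takes the letter 1 step above B, which is C.
In major, degree 2 sits 2 semitones above the tonic. Bb + 2 semitones is pitch class 0, spelled on C as C.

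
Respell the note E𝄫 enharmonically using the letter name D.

Plain D sits at the same pitch as Ebb, so on the letter D the same pitch needs a natural: D.

D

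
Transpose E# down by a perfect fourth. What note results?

B#

A fourth below E lands on the letter B.
A perfect fourth spans 5 semitones, so E# moves to pitch class 0. On the letter B that is B#.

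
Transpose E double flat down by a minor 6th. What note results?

E down a major sixth is G, so the target letter is G.
From Ebb, a minor sixth is 8 semitones down: Gb.

Gb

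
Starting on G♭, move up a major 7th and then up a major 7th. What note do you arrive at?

A major seventh up from Gb is F (letter F, 11 semitones up).
A major seventh up from F is E (letter E, 11 semitones up).

E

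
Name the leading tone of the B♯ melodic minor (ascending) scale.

A##

The B# melodic minor (ascending) scale runs B# C## D# E# F## G## A##.
Degree 7 is A##.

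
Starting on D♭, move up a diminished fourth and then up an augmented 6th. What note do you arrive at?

Eb

A diminished fourth up from Db is Gbb (letter G, 4 semitones up).
An augmented sixth up from Gbb is Eb (letter E, 10 semitones up).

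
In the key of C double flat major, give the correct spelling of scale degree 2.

Dbb

Degree 2 takes the letter 1 step above C, which is D.
In major, degree 2 sits 2 semitones above the tonic. Cbb + 2 semitones is pitch class 0, spelled on D as Dbb.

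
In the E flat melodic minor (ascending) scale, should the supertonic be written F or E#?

Each scale degree takes a distinct letter name. Degree 2 of a scale on E must use the letter F.
F and E# are enharmonically the same pitch, but only F uses the letter F, so it is the correct spelling here.

F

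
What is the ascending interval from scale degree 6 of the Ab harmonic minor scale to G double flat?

minor second

Scale degree 6 of Ab harmonic minor is Fb.
Fb up to Gbb: letters F→G make it a second; 1 semitone makes it minor.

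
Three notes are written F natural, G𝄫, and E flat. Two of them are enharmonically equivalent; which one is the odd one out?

Eb

In 12-tone equal temperament, enharmonic equivalents share a pitch class. F is pitch class 5; Gbb is pitch class 5; Eb is pitch class 3.
F and Gbb share pitch class 5, while Eb is pitch class 3.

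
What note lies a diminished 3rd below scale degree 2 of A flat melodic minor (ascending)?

G#

Scale degree 2 of Ab melodic minor (ascending) is Bb.
A diminished third (2 semitones) below Bb lands on the letter G, giving G#.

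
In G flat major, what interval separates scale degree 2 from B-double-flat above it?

minor second

Scale degree 2 of Gb major is Ab.
Ab up to Bbb: letters A→B make it a second; 1 semitone makes it minor.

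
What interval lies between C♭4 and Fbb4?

diminished fourth

The letter names run C→F, a span of 3 letter steps, so the interval is some kind of fourth.
Cb to Fbb is 4 semitones. A perfect fourth is 5, so 4 makes it diminished.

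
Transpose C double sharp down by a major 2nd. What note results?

B#

A second below C lands on the letter B.
A major second spans 2 semitones, so C## moves to pitch class 0. On the letter B that is B#.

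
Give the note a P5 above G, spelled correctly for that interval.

A fifth above G lands on the letter D.
A perfect fifth spans 7 semitones, so G moves to pitch class 2. On the letter D that is D.

D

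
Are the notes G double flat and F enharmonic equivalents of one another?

Yes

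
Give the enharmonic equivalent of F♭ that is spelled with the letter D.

Fb is pitch class 4. The letter D alone is pitch class 2.
To reach pitch class 4 from D requires an offset of +2 semitones, i.e. double sharp: D##.

D##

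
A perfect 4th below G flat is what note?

A fourth below G lands on the letter D.
A perfect fourth spans 5 semitones, so Gb moves to pitch class 1. On the letter D that is Db.

Db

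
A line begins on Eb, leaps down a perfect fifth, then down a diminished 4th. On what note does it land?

A perfect fifth down from Eb is Ab (letter A, 7 semitones down).
A diminished fourth down from Ab is E (letter E, 4 semitones down).

E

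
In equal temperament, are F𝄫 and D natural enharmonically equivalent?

No

Two spellings are enharmonically equivalent only if they share a pitch class.
Here Fbb → 3, D → 2; 2 ≠ 3, so they are not.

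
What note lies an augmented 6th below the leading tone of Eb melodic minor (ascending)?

Fb

The leading tone of Eb melodic minor (ascending) is D.
An augmented sixth (10 semitones) below D lands on the letter F, giving Fb.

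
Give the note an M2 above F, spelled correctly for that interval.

A second above F lands on the letter G.
A major second spans 2 semitones, so F moves to pitch class 7. On the letter G that is G.

G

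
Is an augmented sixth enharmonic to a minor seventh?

Yes

An augmented sixth spans 10 semitones; a minor seventh spans 10.
They are enharmonically equivalent.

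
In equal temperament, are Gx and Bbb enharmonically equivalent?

Yes

G## is pitch class 9; Bbb is pitch class 9.
All spellings map to pitch class 9, so they are enharmonically equivalent.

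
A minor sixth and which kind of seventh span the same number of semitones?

doubly diminished

A minor sixth spans 8 semitones.
A seventh spanning 8 semitones is doubly diminished (the major seventh is 11).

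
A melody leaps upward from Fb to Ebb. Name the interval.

Counting letters F–G–A–B–C–D–E gives a seventh.
Fb→Ebb = 10 semitones, 1 narrower than the major seventh (11), so minor.

minor seventh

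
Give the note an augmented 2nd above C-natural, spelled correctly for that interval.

D#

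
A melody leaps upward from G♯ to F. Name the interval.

Counting letters G–A–B–C–D–E–F gives a seventh.
G#→F = 9 semitones, 2 narrower than the major seventh (11), so diminished.

diminished seventh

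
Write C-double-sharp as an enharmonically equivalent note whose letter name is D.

D

Plain D sits at the same pitch as C##, so on the letter D the same pitch needs a natural: D.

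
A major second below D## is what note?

A second below D lands on the letter C.
A major second spans 2 semitones, so D## moves to pitch class 2. On the letter C that is C##.

C##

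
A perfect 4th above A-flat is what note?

Db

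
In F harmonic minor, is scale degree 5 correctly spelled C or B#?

C

Each scale degree takes a distinct letter name. Degree 5 of a scale on F must use the letter C.
C and B# are enharmonically the same pitch, but only C uses the letter C, so it is the correct spelling here.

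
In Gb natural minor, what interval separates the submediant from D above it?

The submediant of Gb natural minor is Ebb.
Ebb up to D: letters E→D make it a seventh; 12 semitones makes it augmented.

augmented seventh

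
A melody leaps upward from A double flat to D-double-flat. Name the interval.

perfect fourth

The letter names run A→D, a span of 3 letter steps, so the interval is some kind of fourth.
Abb to Dbb is 5 semitones. A perfect fourth is 5, so 5 makes it perfect.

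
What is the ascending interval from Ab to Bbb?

Counting letters A–B gives a second.
Ab→Bbb = 1 semitone, 1 narrower than the major second (2), so minor.

minor second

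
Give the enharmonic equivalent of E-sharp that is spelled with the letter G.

Gbb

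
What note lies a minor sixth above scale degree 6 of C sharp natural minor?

F

Scale degree 6 of C# natural minor is A.
A minor sixth (8 semitones) above A lands on the letter F, giving F.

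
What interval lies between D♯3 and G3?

diminished fourth

Counting letters D–E–F–G gives a fourth.
D#→G = 4 semitones, 1 narrower than the perfect fourth (5), so diminished.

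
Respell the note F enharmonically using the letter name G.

Plain G sits 2 semitones above F, so on the letter G the same pitch needs a double flat: Gbb.

Gbb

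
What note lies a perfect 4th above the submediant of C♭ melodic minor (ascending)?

Db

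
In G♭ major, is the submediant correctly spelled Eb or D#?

Each scale degree takes a distinct letter name. Degree 6 of a scale on G must use the letter E.
Eb and D# are enharmonically the same pitch, but only Eb uses the letter E, so it is the correct spelling here.

Eb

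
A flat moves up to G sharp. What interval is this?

The letter names run A→G, a span of 6 letter steps, so the interval is some kind of seventh.
Ab to G# is 12 semitones. A major seventh is 11, so 12 makes it augmented.

augmented seventh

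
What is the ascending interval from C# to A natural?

The letter names run C→A, a span of 5 letter steps, so the interval is some kind of sixth.
C# to A is 8 semitones. A major sixth is 9, so 8 makes it minor.

minor sixth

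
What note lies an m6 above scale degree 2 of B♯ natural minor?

A#

Scale degree 2 of B# natural minor is C##.
A minor sixth (8 semitones) above C## lands on the letter A, giving A#.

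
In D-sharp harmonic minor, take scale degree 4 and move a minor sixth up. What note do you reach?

E

Scale degree 4 of D# harmonic minor is G#.
A minor sixth (8 semitones) above G# lands on the letter E, giving E.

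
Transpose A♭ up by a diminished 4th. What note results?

A up a perfect fourth is D, so the target letter is D.
From Ab, a diminished fourth is 4 semitones up: Dbb.

Dbb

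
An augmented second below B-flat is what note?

Abb

A second below B lands on the letter A.
An augmented second spans 3 semitones, so Bb moves to pitch class 7. On the letter A that is Abb.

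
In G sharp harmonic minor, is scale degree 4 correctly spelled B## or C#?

Each scale degree takes a distinct letter name. Degree 4 of a scale on G must use the letter C.
C# and B## are enharmonically the same pitch, but only C# uses the letter C, so it is the correct spelling here.

C#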